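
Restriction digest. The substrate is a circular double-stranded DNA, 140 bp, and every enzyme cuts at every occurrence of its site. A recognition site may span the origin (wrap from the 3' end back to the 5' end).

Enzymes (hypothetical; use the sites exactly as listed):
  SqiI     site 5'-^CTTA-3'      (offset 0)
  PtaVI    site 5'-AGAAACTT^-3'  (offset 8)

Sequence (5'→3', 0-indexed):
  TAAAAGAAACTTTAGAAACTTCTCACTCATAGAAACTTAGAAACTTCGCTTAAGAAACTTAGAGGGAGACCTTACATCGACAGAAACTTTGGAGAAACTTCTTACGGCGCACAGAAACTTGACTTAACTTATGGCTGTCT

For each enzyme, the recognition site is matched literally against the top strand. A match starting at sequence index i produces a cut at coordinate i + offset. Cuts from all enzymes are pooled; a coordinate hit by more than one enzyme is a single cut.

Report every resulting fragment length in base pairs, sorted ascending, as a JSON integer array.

Per-enzyme occurrences:
  SqiI CTTA/0: at [35, 48, 57, 70, 100, 122, 127, 138] ⇒ [35, 48, 57, 70, 100, 122, 127, 138]
  PtaVI AGAAACTT/8: at [4, 13, 30, 38, 52, 81, 92, 112] ⇒ [12, 21, 38, 46, 60, 89, 100, 120]

Pooled cuts: [12, 21, 35, 38, 46, 48, 57, 60, 70, 89, 100, 120, 122, 127, 138]

Fragments:
  12→21: 9 bp
  21→35: 14 bp
  35→38: 3 bp
  38→46: 8 bp
  46→48: 2 bp
  48→57: 9 bp
  57→60: 3 bp
  60→70: 10 bp
  70→89: 19 bp
  89→100: 11 bp
  100→120: 20 bp
  120→122: 2 bp
  122→127: 5 bp
  127→138: 11 bp
  138→12 (wrap): 140-138+12 = 14 bp

[2,2,3,3,5,8,9,9,10,11,11,14,14,19,20]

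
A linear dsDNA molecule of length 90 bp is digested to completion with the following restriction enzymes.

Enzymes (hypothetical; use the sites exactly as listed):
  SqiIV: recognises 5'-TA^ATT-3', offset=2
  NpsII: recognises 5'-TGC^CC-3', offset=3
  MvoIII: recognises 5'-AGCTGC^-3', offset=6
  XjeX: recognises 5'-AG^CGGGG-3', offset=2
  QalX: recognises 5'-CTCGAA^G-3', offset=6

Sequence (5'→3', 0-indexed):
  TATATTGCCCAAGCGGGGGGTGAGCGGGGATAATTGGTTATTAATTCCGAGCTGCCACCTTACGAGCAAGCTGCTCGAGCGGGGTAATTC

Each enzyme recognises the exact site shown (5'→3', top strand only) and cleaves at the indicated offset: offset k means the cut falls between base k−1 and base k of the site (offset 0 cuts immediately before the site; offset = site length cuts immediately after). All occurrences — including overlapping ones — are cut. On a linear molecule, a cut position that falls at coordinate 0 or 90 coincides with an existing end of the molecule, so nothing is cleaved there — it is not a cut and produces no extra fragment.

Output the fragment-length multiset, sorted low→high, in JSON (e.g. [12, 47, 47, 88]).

[4,5,5,7,8,8,11,11,12,19]

Scan for sites:
  SqiIV (TAATT, off=2): starts [30, 41, 84] → cuts [32, 43, 86]
  NpsII (TGCCC, off=3): starts [5] → cuts [8]
  MvoIII (AGCTGC, off=6): starts [49, 68] → cuts [55, 74]
  XjeX (AGCGGGG, off=2): starts [11, 22, 77] → cuts [13, 24, 79]
  QalX (CTCGAAG, off=6): no sites

Pooled cuts: [8, 13, 24, 32, 43, 55, 74, 79, 86]

Fragments:
  [0,8): 8 bp
  [8,13): 5 bp
  [13,24): 11 bp
  [24,32): 8 bp
  [32,43): 11 bp
  [43,55): 12 bp
  [55,74): 19 bp
  [74,79): 5 bp
  [79,86): 7 bp
  [86,90): 4 bp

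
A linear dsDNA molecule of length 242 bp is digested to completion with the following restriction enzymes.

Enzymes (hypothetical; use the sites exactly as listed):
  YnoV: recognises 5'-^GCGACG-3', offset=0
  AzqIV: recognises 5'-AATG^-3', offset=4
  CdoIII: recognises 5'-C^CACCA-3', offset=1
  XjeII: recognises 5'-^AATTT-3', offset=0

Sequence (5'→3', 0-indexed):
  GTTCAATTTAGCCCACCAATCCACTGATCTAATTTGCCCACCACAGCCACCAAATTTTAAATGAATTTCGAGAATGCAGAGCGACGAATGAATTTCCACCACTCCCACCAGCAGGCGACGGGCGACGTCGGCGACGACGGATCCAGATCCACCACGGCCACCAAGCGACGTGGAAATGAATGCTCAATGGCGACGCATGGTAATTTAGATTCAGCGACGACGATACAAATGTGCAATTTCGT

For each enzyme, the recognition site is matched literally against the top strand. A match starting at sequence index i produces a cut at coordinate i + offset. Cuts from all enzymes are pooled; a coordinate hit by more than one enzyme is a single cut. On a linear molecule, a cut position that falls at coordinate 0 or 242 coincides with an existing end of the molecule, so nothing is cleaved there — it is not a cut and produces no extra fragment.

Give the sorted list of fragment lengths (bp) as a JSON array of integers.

Per-enzyme occurrences:
  YnoV (GCGACG, off=0): starts [80, 114, 121, 130, 164, 189, 213] → cuts [80, 114, 121, 130, 164, 189, 213]
  AzqIV (AATG, off=4): starts [59, 72, 86, 174, 178, 185, 227] → cuts [63, 76, 90, 178, 182, 189, 231]
  CdoIII (CCACCA, off=1): starts [12, 37, 46, 95, 104, 148, 157] → cuts [13, 38, 47, 96, 105, 149, 158]
  XjeII (AATTT, off=0): starts [4, 30, 52, 63, 90, 201, 234] → cuts [4, 30, 52, 63, 90, 201, 234]

All cut coordinates (distinct, sorted): [4, 13, 30, 38, 47, 52, 63, 76, 80, 90, 96, 105, 114, 121, 130, 149, 158, 164, 178, 182, 189, 201, 213, 231, 234]

Fragment lengths:
  [0,4): 4 bp
  [4,13): 9 bp
  [13,30): 17 bp
  [30,38): 8 bp
  [38,47): 9 bp
  [47,52): 5 bp
  [52,63): 11 bp
  [63,76): 13 bp
  [76,80): 4 bp
  [80,90): 10 bp
  [90,96): 6 bp
  [96,105): 9 bp
  [105,114): 9 bp
  [114,121): 7 bp
  [121,130): 9 bp
  [130,149): 19 bp
  [149,158): 9 bp
  [158,164): 6 bp
  [164,178): 14 bp
  [178,182): 4 bp
  [182,189): 7 bp
  [189,201): 12 bp
  [201,213): 12 bp
  [213,231): 18 bp
  [231,234): 3 bp
  [234,242): 8 bp

[3,4,4,4,5,6,6,7,7,8,8,9,9,9,9,9,9,10,11,12,12,13,14,17,18,19]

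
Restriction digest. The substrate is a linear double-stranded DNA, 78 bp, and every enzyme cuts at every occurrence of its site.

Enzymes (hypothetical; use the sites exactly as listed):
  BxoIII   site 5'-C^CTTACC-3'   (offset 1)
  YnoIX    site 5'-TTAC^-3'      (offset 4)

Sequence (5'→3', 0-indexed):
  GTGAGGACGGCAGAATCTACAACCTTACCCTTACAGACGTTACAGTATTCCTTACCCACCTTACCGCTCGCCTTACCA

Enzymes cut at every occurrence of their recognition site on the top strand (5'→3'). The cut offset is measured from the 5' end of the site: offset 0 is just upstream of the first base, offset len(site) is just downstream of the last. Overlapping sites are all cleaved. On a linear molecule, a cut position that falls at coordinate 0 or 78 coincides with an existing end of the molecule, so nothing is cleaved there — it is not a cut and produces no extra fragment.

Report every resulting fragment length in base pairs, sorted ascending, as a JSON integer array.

Site scan:
  BxoIII (CCTTACC, off=1): starts [22, 49, 58, 70] → cuts [23, 50, 59, 71]
  YnoIX (TTAC, off=4): starts [24, 30, 39, 51, 60, 72] → cuts [28, 34, 43, 55, 64, 76]

Pooled cuts: [23, 28, 34, 43, 50, 55, 59, 64, 71, 76]

Fragment lengths:
  [0,23): 23 bp
  [23,28): 5 bp
  [28,34): 6 bp
  [34,43): 9 bp
  [43,50): 7 bp
  [50,55): 5 bp
  [55,59): 4 bp
  [59,64): 5 bp
  [64,71): 7 bp
  [71,76): 5 bp
  [76,78): 2 bp

[2,4,5,5,5,5,6,7,7,9,23]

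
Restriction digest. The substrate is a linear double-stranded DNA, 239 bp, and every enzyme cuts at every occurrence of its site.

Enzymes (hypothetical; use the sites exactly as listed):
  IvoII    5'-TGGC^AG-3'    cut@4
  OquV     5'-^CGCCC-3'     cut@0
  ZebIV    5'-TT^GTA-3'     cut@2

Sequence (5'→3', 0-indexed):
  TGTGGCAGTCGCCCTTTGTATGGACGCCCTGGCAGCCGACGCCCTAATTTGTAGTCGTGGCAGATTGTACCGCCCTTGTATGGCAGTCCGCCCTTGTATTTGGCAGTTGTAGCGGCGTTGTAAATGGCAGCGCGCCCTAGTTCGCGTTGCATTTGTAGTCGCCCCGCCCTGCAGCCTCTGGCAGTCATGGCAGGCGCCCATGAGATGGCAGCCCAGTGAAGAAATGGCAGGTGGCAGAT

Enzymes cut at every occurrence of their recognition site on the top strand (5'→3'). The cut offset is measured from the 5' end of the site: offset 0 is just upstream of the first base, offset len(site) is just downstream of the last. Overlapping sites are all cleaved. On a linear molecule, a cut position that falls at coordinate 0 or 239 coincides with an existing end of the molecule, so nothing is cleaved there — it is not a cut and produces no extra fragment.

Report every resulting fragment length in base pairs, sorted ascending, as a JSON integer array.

Scan for sites:
  IvoII TGGCAG/4: at [2, 29, 57, 80, 100, 124, 178, 187, 205, 224, 231] ⇒ [6, 33, 61, 84, 104, 128, 182, 191, 209, 228, 235]
  OquV CGCCC/0: at [9, 24, 39, 70, 88, 132, 159, 164, 194] ⇒ [9, 24, 39, 70, 88, 132, 159, 164, 194]
  ZebIV TTGTA/2: at [15, 48, 64, 75, 93, 106, 117, 152] ⇒ [17, 50, 66, 77, 95, 108, 119, 154]

All cut coordinates (distinct, sorted): [6, 9, 17, 24, 33, 39, 50, 61, 66, 70, 77, 84, 88, 95, 104, 108, 119, 128, 132, 154, 159, 164, 182, 191, 194, 209, 228, 235]

Fragments:
  [0,6): 6 bp
  [6,9): 3 bp
  [9,17): 8 bp
  [17,24): 7 bp
  [24,33): 9 bp
  [33,39): 6 bp
  [39,50): 11 bp
  [50,61): 11 bp
  [61,66): 5 bp
  [66,70): 4 bp
  [70,77): 7 bp
  [77,84): 7 bp
  [84,88): 4 bp
  [88,95): 7 bp
  [95,104): 9 bp
  [104,108): 4 bp
  [108,119): 11 bp
  [119,128): 9 bp
  [128,132): 4 bp
  [132,154): 22 bp
  [154,159): 5 bp
  [159,164): 5 bp
  [164,182): 18 bp
  [182,191): 9 bp
  [191,194): 3 bp
  [194,209): 15 bp
  [209,228): 19 bp
  [228,235): 7 bp
  [235,239): 4 bp

[3,3,4,4,4,4,4,5,5,5,6,6,7,7,7,7,7,8,9,9,9,9,11,11,11,15,18,19,22]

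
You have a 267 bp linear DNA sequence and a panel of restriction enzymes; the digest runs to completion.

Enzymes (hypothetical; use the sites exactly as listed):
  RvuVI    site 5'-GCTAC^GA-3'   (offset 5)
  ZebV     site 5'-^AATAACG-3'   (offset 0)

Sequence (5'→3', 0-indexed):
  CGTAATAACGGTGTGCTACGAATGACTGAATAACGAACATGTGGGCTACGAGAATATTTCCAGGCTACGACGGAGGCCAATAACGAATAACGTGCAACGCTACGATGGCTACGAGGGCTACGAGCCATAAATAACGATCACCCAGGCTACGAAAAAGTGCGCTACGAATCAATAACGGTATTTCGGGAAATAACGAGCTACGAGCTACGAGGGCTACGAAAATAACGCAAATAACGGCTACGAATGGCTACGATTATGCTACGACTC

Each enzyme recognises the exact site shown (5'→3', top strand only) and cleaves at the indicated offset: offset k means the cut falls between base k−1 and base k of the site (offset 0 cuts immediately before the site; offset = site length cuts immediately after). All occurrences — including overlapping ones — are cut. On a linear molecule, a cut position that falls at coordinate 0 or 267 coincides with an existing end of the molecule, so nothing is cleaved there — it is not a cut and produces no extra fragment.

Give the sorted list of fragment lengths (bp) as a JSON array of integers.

Scan for sites:
  RvuVI (GCTACGA, off=5): starts [14, 44, 63, 98, 107, 116, 145, 160, 196, 203, 212, 236, 246, 257] → cuts [19, 49, 68, 103, 112, 121, 150, 165, 201, 208, 217, 241, 251, 262]
  ZebV (AATAACG, off=0): starts [3, 28, 78, 85, 129, 170, 188, 220, 229] → cuts [3, 28, 78, 85, 129, 170, 188, 220, 229]

Pooled cuts: [3, 19, 28, 49, 68, 78, 85, 103, 112, 121, 129, 150, 165, 170, 188, 201, 208, 217, 220, 229, 241, 251, 262]

Fragments:
  [0,3): 3 bp
  [3,19): 16 bp
  [19,28): 9 bp
  [28,49): 21 bp
  [49,68): 19 bp
  [68,78): 10 bp
  [78,85): 7 bp
  [85,103): 18 bp
  [103,112): 9 bp
  [112,121): 9 bp
  [121,129): 8 bp
  [129,150): 21 bp
  [150,165): 15 bp
  [165,170): 5 bp
  [170,188): 18 bp
  [188,201): 13 bp
  [201,208): 7 bp
  [208,217): 9 bp
  [217,220): 3 bp
  [220,229): 9 bp
  [229,241): 12 bp
  [241,251): 10 bp
  [251,262): 11 bp
  [262,267): 5 bp

[3,3,5,5,7,7,8,9,9,9,9,9,10,10,11,12,13,15,16,18,18,19,21,21]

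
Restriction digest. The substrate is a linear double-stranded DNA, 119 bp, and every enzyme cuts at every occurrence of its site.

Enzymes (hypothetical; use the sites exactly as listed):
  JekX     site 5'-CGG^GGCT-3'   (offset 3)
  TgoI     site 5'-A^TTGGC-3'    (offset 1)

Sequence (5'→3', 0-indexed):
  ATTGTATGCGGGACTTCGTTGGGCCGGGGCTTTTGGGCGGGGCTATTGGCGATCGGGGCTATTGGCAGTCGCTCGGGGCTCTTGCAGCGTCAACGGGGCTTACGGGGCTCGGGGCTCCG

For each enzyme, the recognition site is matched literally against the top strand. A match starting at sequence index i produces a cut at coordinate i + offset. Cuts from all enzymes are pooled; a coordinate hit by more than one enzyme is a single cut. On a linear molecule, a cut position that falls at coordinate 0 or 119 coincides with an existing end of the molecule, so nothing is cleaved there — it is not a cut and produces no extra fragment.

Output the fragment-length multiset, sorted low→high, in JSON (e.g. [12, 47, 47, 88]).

[5,5,7,7,9,11,13,15,20,27]

Site scan:
  JekX CGGGGCT/3: at [24, 37, 53, 73, 93, 102, 109] ⇒ [27, 40, 56, 76, 96, 105, 112]
  TgoI ATTGGC/1: at [44, 60] ⇒ [45, 61]

Pooled cuts: [27, 40, 45, 56, 61, 76, 96, 105, 112]

Fragments:
  [0,27): 27 bp
  [27,40): 13 bp
  [40,45): 5 bp
  [45,56): 11 bp
  [56,61): 5 bp
  [61,76): 15 bp
  [76,96): 20 bp
  [96,105): 9 bp
  [105,112): 7 bp
  [112,119): 7 bp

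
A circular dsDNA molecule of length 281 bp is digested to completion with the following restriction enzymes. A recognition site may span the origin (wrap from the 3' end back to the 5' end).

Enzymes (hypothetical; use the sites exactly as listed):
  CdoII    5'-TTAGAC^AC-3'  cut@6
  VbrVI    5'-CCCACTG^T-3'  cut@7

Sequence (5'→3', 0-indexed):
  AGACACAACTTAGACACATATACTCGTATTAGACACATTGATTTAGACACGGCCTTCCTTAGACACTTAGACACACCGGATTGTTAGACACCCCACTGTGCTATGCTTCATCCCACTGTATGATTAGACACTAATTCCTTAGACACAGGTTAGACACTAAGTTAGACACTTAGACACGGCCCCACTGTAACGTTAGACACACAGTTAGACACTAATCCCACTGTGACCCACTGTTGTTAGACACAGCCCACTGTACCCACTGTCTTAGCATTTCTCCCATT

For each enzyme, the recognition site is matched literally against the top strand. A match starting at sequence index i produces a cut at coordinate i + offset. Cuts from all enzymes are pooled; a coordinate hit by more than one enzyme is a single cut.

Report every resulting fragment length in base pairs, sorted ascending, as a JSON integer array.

[8,8,9,9,9,10,11,11,11,11,11,12,12,12,13,14,15,16,17,19,20,23]

Site scan:
  CdoII (TTAGACAC, off=6): starts [9, 28, 42, 58, 66, 83, 123, 138, 149, 161, 169, 192, 204, 236, 279] → cuts [4, 15, 34, 48, 64, 72, 89, 129, 144, 155, 167, 175, 198, 210, 242]
  VbrVI (CCCACTGT, off=7): starts [91, 111, 180, 216, 226, 246, 255] → cuts [98, 118, 187, 223, 233, 253, 262]

Pooled cuts: [4, 15, 34, 48, 64, 72, 89, 98, 118, 129, 144, 155, 167, 175, 187, 198, 210, 223, 233, 242, 253, 262]

Fragment lengths:
  4→15: 11 bp
  15→34: 19 bp
  34→48: 14 bp
  48→64: 16 bp
  64→72: 8 bp
  72→89: 17 bp
  89→98: 9 bp
  98→118: 20 bp
  118→129: 11 bp
  129→144: 15 bp
  144→155: 11 bp
  155→167: 12 bp
  167→175: 8 bp
  175→187: 12 bp
  187→198: 11 bp
  198→210: 12 bp
  210→223: 13 bp
  223→233: 10 bp
  233→242: 9 bp
  242→253: 11 bp
  253→262: 9 bp
  262→4 (wrap): 281-262+4 = 23 bp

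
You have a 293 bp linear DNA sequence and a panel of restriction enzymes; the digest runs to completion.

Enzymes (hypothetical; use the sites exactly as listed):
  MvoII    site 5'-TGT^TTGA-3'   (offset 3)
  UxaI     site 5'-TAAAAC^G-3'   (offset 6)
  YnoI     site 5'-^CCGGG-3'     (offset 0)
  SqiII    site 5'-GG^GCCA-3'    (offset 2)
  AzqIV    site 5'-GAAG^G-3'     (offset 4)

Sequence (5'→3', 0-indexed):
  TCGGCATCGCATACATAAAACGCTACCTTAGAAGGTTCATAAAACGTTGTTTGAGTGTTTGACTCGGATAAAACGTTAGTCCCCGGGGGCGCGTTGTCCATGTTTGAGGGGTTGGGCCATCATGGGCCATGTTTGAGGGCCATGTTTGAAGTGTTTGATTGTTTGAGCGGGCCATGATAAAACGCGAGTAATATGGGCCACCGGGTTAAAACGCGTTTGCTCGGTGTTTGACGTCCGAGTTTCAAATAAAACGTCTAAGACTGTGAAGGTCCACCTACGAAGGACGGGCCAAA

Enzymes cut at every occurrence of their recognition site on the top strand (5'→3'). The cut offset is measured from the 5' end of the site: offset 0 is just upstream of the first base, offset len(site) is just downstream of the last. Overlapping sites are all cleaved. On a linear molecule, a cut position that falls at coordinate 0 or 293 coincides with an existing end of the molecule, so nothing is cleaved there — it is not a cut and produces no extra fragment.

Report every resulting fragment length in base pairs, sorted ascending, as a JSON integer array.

[4,5,5,6,6,7,7,8,8,8,8,9,10,11,12,12,13,13,13,14,15,16,16,21,21,25]

Per-enzyme occurrences:
  MvoII TGTTTGA/3: at [47, 55, 100, 129, 142, 151, 159, 224] ⇒ [50, 58, 103, 132, 145, 154, 162, 227]
  UxaI TAAAACG/6: at [15, 39, 68, 177, 206, 246] ⇒ [21, 45, 74, 183, 212, 252]
  YnoI CCGGG/0: at [82, 200] ⇒ [82, 200]
  SqiII GGGCCA/2: at [113, 123, 136, 168, 194, 285] ⇒ [115, 125, 138, 170, 196, 287]
  AzqIV GAAGG/4: at [30, 264, 278] ⇒ [34, 268, 282]

All cut coordinates (distinct, sorted): [21, 34, 45, 50, 58, 74, 82, 103, 115, 125, 132, 138, 145, 154, 162, 170, 183, 196, 200, 212, 227, 252, 268, 282, 287]

Fragments:
  [0,21): 21 bp
  [21,34): 13 bp
  [34,45): 11 bp
  [45,50): 5 bp
  [50,58): 8 bp
  [58,74): 16 bp
  [74,82): 8 bp
  [82,103): 21 bp
  [103,115): 12 bp
  [115,125): 10 bp
  [125,132): 7 bp
  [132,138): 6 bp
  [138,145): 7 bp
  [145,154): 9 bp
  [154,162): 8 bp
  [162,170): 8 bp
  [170,183): 13 bp
  [183,196): 13 bp
  [196,200): 4 bp
  [200,212): 12 bp
  [212,227): 15 bp
  [227,252): 25 bp
  [252,268): 16 bp
  [268,282): 14 bp
  [282,287): 5 bp
  [287,293): 6 bp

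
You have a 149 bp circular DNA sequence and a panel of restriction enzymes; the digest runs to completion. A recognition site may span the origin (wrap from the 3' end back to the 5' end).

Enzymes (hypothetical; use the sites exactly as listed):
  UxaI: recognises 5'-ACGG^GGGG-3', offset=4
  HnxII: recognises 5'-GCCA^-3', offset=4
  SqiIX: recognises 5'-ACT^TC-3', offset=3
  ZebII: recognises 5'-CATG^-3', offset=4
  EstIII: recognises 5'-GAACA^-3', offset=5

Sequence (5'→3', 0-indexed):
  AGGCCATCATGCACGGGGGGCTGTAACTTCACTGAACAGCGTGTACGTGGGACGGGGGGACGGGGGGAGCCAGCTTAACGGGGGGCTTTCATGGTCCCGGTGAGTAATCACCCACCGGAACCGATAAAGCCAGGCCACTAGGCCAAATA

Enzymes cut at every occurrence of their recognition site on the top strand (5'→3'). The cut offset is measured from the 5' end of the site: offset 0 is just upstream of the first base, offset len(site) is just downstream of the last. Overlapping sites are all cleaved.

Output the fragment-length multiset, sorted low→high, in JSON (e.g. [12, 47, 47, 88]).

[5,5,5,8,8,9,9,10,10,12,12,17,39]

Scan for sites:
  UxaI ACGGGGGG/4: at [12, 51, 59, 77] ⇒ [16, 55, 63, 81]
  HnxII GCCA/4: at [2, 68, 128, 133, 141] ⇒ [6, 72, 132, 137, 145]
  SqiIX ACTTC/3: at [25] ⇒ [28]
  ZebII CATG/4: at [7, 89] ⇒ [11, 93]
  EstIII GAACA/5: at [33] ⇒ [38]

All cut coordinates (distinct, sorted): [6, 11, 16, 28, 38, 55, 63, 72, 81, 93, 132, 137, 145]

Fragment lengths:
  6→11: 5 bp
  11→16: 5 bp
  16→28: 12 bp
  28→38: 10 bp
  38→55: 17 bp
  55→63: 8 bp
  63→72: 9 bp
  72→81: 9 bp
  81→93: 12 bp
  93→132: 39 bp
  132→137: 5 bp
  137→145: 8 bp
  145→6 (wrap): 149-145+6 = 10 bp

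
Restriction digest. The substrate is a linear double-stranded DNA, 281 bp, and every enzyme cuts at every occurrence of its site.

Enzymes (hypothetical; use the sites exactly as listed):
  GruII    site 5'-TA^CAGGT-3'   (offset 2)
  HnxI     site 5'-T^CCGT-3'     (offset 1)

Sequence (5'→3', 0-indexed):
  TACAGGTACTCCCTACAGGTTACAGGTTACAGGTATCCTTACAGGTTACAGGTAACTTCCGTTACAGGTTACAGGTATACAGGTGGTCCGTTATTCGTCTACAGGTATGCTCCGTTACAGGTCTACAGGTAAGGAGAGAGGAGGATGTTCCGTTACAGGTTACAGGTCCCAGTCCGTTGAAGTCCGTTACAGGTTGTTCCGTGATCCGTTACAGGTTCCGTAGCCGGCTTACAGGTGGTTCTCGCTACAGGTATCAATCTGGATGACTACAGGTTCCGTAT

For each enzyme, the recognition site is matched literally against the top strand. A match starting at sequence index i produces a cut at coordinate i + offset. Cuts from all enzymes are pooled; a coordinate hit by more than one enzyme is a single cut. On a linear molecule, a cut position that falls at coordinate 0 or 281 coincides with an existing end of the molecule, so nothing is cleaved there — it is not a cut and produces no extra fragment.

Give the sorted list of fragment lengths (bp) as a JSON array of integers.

[2,6,6,6,6,6,6,6,6,7,7,7,7,7,7,8,8,8,9,10,10,10,11,12,13,14,14,16,22,24]

Per-enzyme occurrences:
  GruII (TACAGGT, off=2): starts [0, 13, 20, 27, 39, 46, 62, 69, 77, 99, 115, 123, 153, 160, 187, 209, 229, 245, 267] → cuts [2, 15, 22, 29, 41, 48, 64, 71, 79, 101, 117, 125, 155, 162, 189, 211, 231, 247, 269]
  HnxI (TCCGT, off=1): starts [57, 86, 110, 148, 172, 182, 197, 204, 216, 274] → cuts [58, 87, 111, 149, 173, 183, 198, 205, 217, 275]

All cut coordinates (distinct, sorted): [2, 15, 22, 29, 41, 48, 58, 64, 71, 79, 87, 101, 111, 117, 125, 149, 155, 162, 173, 183, 189, 198, 205, 211, 217, 231, 247, 269, 275]

Fragments:
  [0,2): 2 bp
  [2,15): 13 bp
  [15,22): 7 bp
  [22,29): 7 bp
  [29,41): 12 bp
  [41,48): 7 bp
  [48,58): 10 bp
  [58,64): 6 bp
  [64,71): 7 bp
  [71,79): 8 bp
  [79,87): 8 bp
  [87,101): 14 bp
  [101,111): 10 bp
  [111,117): 6 bp
  [117,125): 8 bp
  [125,149): 24 bp
  [149,155): 6 bp
  [155,162): 7 bp
  [162,173): 11 bp
  [173,183): 10 bp
  [183,189): 6 bp
  [189,198): 9 bp
  [198,205): 7 bp
  [205,211): 6 bp
  [211,217): 6 bp
  [217,231): 14 bp
  [231,247): 16 bp
  [247,269): 22 bp
  [269,275): 6 bp
  [275,281): 6 bp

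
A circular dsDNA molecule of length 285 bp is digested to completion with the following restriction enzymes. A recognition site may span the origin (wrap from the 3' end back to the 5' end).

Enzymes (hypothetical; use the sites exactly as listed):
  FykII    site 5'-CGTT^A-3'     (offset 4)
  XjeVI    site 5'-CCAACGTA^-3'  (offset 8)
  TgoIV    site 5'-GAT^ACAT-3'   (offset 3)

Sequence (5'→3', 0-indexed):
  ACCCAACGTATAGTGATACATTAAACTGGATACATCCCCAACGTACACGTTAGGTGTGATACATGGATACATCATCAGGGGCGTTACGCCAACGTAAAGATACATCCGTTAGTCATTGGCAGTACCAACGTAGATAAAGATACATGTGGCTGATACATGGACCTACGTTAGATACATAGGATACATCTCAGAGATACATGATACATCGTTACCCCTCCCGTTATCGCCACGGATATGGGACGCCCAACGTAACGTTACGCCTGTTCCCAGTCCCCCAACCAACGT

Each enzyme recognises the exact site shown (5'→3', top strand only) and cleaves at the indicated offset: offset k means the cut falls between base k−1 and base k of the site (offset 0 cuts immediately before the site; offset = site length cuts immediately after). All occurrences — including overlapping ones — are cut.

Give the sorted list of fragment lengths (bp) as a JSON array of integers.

Site scan:
  FykII CGTTA/4: at [47, 81, 106, 165, 206, 218, 252] ⇒ [51, 85, 110, 169, 210, 222, 256]
  XjeVI CCAACGTA/8: at [2, 37, 88, 124, 243, 278] ⇒ [1, 10, 45, 96, 132, 251]
  TgoIV GATACAT/3: at [14, 28, 57, 65, 98, 138, 151, 170, 179, 192, 199] ⇒ [17, 31, 60, 68, 101, 141, 154, 173, 182, 195, 202]

Pooled cuts: [1, 10, 17, 31, 45, 51, 60, 68, 85, 96, 101, 110, 132, 141, 154, 169, 173, 182, 195, 202, 210, 222, 251, 256]

Fragments:
  1→10: 9 bp
  10→17: 7 bp
  17→31: 14 bp
  31→45: 14 bp
  45→51: 6 bp
  51→60: 9 bp
  60→68: 8 bp
  68→85: 17 bp
  85→96: 11 bp
  96→101: 5 bp
  101→110: 9 bp
  110→132: 22 bp
  132→141: 9 bp
  141→154: 13 bp
  154→169: 15 bp
  169→173: 4 bp
  173→182: 9 bp
  182→195: 13 bp
  195→202: 7 bp
  202→210: 8 bp
  210→222: 12 bp
  222→251: 29 bp
  251→256: 5 bp
  256→1 (wrap): 285-256+1 = 30 bp

[4,5,5,6,7,7,8,8,9,9,9,9,9,11,12,13,13,14,14,15,17,22,29,30]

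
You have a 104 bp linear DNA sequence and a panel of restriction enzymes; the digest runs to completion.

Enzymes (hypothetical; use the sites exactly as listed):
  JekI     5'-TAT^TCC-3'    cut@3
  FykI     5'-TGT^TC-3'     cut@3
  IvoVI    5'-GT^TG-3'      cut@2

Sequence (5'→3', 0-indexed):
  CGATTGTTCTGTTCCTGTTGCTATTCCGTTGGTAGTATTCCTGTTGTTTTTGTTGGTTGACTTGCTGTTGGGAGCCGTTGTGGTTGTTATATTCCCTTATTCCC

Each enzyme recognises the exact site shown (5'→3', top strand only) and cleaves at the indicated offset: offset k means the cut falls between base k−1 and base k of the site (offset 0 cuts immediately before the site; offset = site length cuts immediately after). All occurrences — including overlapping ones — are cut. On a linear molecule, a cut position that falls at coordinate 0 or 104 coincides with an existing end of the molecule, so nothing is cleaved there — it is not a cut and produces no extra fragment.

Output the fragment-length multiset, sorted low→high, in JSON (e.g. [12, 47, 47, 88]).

Per-enzyme occurrences:
  JekI (TATTCC, off=3): starts [21, 35, 89, 97] → cuts [24, 38, 92, 100]
  FykI (TGTTC, off=3): starts [4, 9] → cuts [7, 12]
  IvoVI (GTTG, off=2): starts [16, 27, 42, 51, 55, 66, 76, 82] → cuts [18, 29, 44, 53, 57, 68, 78, 84]

Pooled cuts: [7, 12, 18, 24, 29, 38, 44, 53, 57, 68, 78, 84, 92, 100]

Fragment lengths:
  [0,7): 7 bp
  [7,12): 5 bp
  [12,18): 6 bp
  [18,24): 6 bp
  [24,29): 5 bp
  [29,38): 9 bp
  [38,44): 6 bp
  [44,53): 9 bp
  [53,57): 4 bp
  [57,68): 11 bp
  [68,78): 10 bp
  [78,84): 6 bp
  [84,92): 8 bp
  [92,100): 8 bp
  [100,104): 4 bp

[4,4,5,5,6,6,6,6,7,8,8,9,9,10,11]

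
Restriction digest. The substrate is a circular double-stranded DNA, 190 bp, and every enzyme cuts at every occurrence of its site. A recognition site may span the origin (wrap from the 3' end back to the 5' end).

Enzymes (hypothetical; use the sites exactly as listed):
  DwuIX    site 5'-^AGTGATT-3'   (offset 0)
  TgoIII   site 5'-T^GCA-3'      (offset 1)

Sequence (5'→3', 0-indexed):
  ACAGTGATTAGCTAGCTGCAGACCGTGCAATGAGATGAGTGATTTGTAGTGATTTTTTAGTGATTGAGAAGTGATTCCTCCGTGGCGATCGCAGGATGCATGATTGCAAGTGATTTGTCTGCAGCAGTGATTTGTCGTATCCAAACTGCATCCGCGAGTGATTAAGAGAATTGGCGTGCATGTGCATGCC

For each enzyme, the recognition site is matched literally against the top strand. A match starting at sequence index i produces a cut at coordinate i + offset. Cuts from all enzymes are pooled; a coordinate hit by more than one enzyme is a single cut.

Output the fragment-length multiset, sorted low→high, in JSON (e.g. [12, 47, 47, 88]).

[3,5,6,8,9,9,9,10,11,11,11,12,15,21,22,28]

Scan for sites:
  DwuIX AGTGATT/0: at [2, 37, 47, 58, 69, 108, 125, 156] ⇒ [2, 37, 47, 58, 69, 108, 125, 156]
  TgoIII TGCA/1: at [16, 25, 96, 104, 119, 146, 176, 182] ⇒ [17, 26, 97, 105, 120, 147, 177, 183]

All cut coordinates (distinct, sorted): [2, 17, 26, 37, 47, 58, 69, 97, 105, 108, 120, 125, 147, 156, 177, 183]

Fragments:
  2→17: 15 bp
  17→26: 9 bp
  26→37: 11 bp
  37→47: 10 bp
  47→58: 11 bp
  58→69: 11 bp
  69→97: 28 bp
  97→105: 8 bp
  105→108: 3 bp
  108→120: 12 bp
  120→125: 5 bp
  125→147: 22 bp
  147→156: 9 bp
  156→177: 21 bp
  177→183: 6 bp
  183→2 (wrap): 190-183+2 = 9 bp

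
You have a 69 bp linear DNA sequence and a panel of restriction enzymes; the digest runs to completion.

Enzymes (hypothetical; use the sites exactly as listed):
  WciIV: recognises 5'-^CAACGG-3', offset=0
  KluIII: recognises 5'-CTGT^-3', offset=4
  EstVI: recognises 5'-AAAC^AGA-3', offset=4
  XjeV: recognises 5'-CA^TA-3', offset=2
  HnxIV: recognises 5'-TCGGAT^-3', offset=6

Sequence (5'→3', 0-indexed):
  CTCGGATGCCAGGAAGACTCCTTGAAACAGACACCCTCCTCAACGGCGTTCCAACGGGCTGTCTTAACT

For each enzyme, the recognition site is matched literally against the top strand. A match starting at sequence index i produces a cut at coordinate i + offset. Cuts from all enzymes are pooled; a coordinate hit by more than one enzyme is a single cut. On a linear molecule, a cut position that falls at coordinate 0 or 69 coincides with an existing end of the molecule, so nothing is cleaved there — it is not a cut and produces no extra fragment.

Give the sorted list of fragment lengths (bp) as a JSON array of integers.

[7,7,11,11,12,21]

Per-enzyme occurrences:
  WciIV CAACGG/0: at [40, 51] ⇒ [40, 51]
  KluIII CTGT/4: at [58] ⇒ [62]
  EstVI AAACAGA/4: at [24] ⇒ [28]
  XjeV (CATA, off=2): no sites
  HnxIV TCGGAT/6: at [1] ⇒ [7]

All cut coordinates (distinct, sorted): [7, 28, 40, 51, 62]

Fragments:
  [0,7): 7 bp
  [7,28): 21 bp
  [28,40): 12 bp
  [40,51): 11 bp
  [51,62): 11 bp
  [62,69): 7 bp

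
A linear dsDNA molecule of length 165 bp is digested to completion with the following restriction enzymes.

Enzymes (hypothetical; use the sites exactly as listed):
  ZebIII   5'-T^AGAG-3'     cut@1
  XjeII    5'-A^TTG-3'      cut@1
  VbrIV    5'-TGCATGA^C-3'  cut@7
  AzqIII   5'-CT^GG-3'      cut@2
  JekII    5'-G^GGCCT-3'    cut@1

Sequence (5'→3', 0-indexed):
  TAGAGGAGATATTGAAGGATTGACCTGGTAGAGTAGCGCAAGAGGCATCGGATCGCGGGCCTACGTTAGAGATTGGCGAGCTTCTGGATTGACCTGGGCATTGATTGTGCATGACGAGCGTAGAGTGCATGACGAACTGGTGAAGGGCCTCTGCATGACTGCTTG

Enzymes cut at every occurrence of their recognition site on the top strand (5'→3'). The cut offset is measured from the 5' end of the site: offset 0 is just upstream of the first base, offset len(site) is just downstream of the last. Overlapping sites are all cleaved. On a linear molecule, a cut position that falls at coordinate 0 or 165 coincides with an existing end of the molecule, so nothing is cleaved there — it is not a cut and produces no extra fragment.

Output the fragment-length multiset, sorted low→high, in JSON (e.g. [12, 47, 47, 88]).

Scan for sites:
  ZebIII TAGAG/1: at [0, 28, 66, 120] ⇒ [1, 29, 67, 121]
  XjeII ATTG/1: at [10, 18, 71, 87, 99, 103] ⇒ [11, 19, 72, 88, 100, 104]
  VbrIV TGCATGAC/7: at [107, 125, 151] ⇒ [114, 132, 158]
  AzqIII CTGG/2: at [24, 83, 93, 136] ⇒ [26, 85, 95, 138]
  JekII GGGCCT/1: at [56, 144] ⇒ [57, 145]

Pooled cuts: [1, 11, 19, 26, 29, 57, 67, 72, 85, 88, 95, 100, 104, 114, 121, 132, 138, 145, 158]

Fragment lengths:
  [0,1): 1 bp
  [1,11): 10 bp
  [11,19): 8 bp
  [19,26): 7 bp
  [26,29): 3 bp
  [29,57): 28 bp
  [57,67): 10 bp
  [67,72): 5 bp
  [72,85): 13 bp
  [85,88): 3 bp
  [88,95): 7 bp
  [95,100): 5 bp
  [100,104): 4 bp
  [104,114): 10 bp
  [114,121): 7 bp
  [121,132): 11 bp
  [132,138): 6 bp
  [138,145): 7 bp
  [145,158): 13 bp
  [158,165): 7 bp

[1,3,3,4,5,5,6,7,7,7,7,7,8,10,10,10,11,13,13,28]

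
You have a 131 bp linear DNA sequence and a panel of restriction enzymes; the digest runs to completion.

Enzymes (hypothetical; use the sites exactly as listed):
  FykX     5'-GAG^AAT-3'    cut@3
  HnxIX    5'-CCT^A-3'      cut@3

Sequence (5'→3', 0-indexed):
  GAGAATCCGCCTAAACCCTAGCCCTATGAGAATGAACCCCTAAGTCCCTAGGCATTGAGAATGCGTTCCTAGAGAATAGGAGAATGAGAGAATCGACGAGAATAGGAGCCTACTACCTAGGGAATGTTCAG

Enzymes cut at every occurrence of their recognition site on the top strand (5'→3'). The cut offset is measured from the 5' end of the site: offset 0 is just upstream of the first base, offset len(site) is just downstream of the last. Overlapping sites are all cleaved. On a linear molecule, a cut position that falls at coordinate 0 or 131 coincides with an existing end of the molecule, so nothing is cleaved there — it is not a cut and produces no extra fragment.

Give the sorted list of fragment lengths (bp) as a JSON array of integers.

[3,4,5,6,7,7,8,8,8,9,10,10,11,11,11,13]

Per-enzyme occurrences:
  FykX (GAGAAT, off=3): starts [0, 27, 56, 71, 79, 87, 97] → cuts [3, 30, 59, 74, 82, 90, 100]
  HnxIX (CCTA, off=3): starts [9, 16, 22, 38, 46, 67, 108, 115] → cuts [12, 19, 25, 41, 49, 70, 111, 118]

Pooled cuts: [3, 12, 19, 25, 30, 41, 49, 59, 70, 74, 82, 90, 100, 111, 118]

Fragments:
  [0,3): 3 bp
  [3,12): 9 bp
  [12,19): 7 bp
  [19,25): 6 bp
  [25,30): 5 bp
  [30,41): 11 bp
  [41,49): 8 bp
  [49,59): 10 bp
  [59,70): 11 bp
  [70,74): 4 bp
  [74,82): 8 bp
  [82,90): 8 bp
  [90,100): 10 bp
  [100,111): 11 bp
  [111,118): 7 bp
  [118,131): 13 bp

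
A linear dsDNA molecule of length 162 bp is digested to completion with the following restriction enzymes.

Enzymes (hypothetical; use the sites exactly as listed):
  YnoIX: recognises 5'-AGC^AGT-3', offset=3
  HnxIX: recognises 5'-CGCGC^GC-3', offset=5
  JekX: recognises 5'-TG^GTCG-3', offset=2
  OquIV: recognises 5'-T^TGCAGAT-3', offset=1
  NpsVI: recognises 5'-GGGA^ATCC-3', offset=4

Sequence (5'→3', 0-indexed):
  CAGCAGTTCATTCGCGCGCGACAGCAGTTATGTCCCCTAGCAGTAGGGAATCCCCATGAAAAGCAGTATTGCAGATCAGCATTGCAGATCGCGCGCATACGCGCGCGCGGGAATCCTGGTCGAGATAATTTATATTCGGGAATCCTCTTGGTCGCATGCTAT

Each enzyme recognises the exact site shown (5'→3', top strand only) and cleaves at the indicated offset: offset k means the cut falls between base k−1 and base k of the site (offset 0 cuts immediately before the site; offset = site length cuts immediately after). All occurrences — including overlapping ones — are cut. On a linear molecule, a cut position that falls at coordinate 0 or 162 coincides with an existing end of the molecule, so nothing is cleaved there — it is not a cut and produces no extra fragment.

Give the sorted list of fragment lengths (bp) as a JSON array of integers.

[2,4,5,6,6,8,8,9,10,12,12,13,13,15,16,23]

Per-enzyme occurrences:
  YnoIX AGCAGT/3: at [1, 22, 38, 61] ⇒ [4, 25, 41, 64]
  HnxIX CGCGCGC/5: at [12, 89, 99, 101] ⇒ [17, 94, 104, 106]
  JekX TGGTCG/2: at [116, 148] ⇒ [118, 150]
  OquIV TTGCAGAT/1: at [68, 81] ⇒ [69, 82]
  NpsVI GGGAATCC/4: at [45, 108, 137] ⇒ [49, 112, 141]

Pooled cuts: [4, 17, 25, 41, 49, 64, 69, 82, 94, 104, 106, 112, 118, 141, 150]

Fragment lengths:
  [0,4): 4 bp
  [4,17): 13 bp
  [17,25): 8 bp
  [25,41): 16 bp
  [41,49): 8 bp
  [49,64): 15 bp
  [64,69): 5 bp
  [69,82): 13 bp
  [82,94): 12 bp
  [94,104): 10 bp
  [104,106): 2 bp
  [106,112): 6 bp
  [112,118): 6 bp
  [118,141): 23 bp
  [141,150): 9 bp
  [150,162): 12 bp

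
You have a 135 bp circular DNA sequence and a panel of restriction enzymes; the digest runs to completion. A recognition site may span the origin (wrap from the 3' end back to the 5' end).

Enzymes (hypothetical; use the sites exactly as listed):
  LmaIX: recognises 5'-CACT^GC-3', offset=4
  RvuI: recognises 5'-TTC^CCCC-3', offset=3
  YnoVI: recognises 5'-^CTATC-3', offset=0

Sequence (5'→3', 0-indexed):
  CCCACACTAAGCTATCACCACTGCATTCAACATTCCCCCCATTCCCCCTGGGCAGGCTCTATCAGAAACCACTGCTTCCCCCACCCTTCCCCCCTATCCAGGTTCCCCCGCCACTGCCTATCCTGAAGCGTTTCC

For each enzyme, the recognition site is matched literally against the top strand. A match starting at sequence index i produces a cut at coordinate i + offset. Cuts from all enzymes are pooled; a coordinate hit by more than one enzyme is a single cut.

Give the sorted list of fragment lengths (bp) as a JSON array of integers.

[2,4,5,9,10,11,11,12,12,13,14,15,17]

Per-enzyme occurrences:
  LmaIX CACTGC/4: at [18, 69, 111] ⇒ [22, 73, 115]
  RvuI TTCCCCC/3: at [32, 41, 75, 86, 102, 131] ⇒ [35, 44, 78, 89, 105, 134]
  YnoVI CTATC/0: at [11, 58, 93, 117] ⇒ [11, 58, 93, 117]

All cut coordinates (distinct, sorted): [11, 22, 35, 44, 58, 73, 78, 89, 93, 105, 115, 117, 134]

Fragments:
  11→22: 11 bp
  22→35: 13 bp
  35→44: 9 bp
  44→58: 14 bp
  58→73: 15 bp
  73→78: 5 bp
  78→89: 11 bp
  89→93: 4 bp
  93→105: 12 bp
  105→115: 10 bp
  115→117: 2 bp
  117→134: 17 bp
  134→11 (wrap): 135-134+11 = 12 bp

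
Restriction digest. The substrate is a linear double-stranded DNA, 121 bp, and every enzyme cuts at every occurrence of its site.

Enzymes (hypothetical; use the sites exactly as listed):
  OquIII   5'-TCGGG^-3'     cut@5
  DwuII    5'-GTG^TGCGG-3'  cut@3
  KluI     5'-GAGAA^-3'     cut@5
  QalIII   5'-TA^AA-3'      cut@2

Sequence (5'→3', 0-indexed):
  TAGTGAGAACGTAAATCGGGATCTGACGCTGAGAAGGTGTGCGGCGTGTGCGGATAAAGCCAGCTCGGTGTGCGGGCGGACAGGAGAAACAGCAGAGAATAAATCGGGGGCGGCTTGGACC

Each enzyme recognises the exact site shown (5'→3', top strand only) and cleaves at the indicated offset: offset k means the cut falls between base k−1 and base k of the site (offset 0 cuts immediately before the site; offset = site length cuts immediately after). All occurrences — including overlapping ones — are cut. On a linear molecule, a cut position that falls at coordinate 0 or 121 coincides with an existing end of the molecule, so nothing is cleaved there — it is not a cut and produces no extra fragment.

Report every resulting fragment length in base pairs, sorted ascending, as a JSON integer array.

Per-enzyme occurrences:
  OquIII (TCGGG, off=5): starts [15, 103] → cuts [20, 108]
  DwuII (GTGTGCGG, off=3): starts [36, 45, 67] → cuts [39, 48, 70]
  KluI (GAGAA, off=5): starts [4, 30, 83, 94] → cuts [9, 35, 88, 99]
  QalIII (TAAA, off=2): starts [11, 54, 99] → cuts [13, 56, 101]

All cut coordinates (distinct, sorted): [9, 13, 20, 35, 39, 48, 56, 70, 88, 99, 101, 108]

Fragment lengths:
  [0,9): 9 bp
  [9,13): 4 bp
  [13,20): 7 bp
  [20,35): 15 bp
  [35,39): 4 bp
  [39,48): 9 bp
  [48,56): 8 bp
  [56,70): 14 bp
  [70,88): 18 bp
  [88,99): 11 bp
  [99,101): 2 bp
  [101,108): 7 bp
  [108,121): 13 bp

[2,4,4,7,7,8,9,9,11,13,14,15,18]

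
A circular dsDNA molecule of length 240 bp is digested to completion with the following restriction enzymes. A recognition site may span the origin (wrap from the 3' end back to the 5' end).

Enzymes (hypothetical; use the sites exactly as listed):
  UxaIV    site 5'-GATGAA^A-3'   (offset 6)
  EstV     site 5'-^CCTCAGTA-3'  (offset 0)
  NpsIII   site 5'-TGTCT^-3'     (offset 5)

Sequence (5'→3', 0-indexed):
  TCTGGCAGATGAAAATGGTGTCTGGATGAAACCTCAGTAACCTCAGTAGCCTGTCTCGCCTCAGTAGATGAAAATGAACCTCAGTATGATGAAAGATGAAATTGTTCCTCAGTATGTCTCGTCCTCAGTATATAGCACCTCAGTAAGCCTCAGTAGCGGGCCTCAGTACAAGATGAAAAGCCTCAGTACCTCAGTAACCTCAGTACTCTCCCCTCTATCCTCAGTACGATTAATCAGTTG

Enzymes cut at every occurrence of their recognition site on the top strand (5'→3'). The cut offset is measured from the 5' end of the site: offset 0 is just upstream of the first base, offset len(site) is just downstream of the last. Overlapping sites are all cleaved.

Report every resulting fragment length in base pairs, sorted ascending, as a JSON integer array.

Scan for sites:
  UxaIV GATGAAA/6: at [7, 24, 66, 87, 94, 171] ⇒ [13, 30, 72, 93, 100, 177]
  EstV CCTCAGTA/0: at [31, 40, 58, 78, 106, 122, 137, 147, 160, 180, 188, 197, 218] ⇒ [31, 40, 58, 78, 106, 122, 137, 147, 160, 180, 188, 197, 218]
  NpsIII TGTCT/5: at [18, 51, 114, 238] ⇒ [3, 23, 56, 119]

Pooled cuts: [3, 13, 23, 30, 31, 40, 56, 58, 72, 78, 93, 100, 106, 119, 122, 137, 147, 160, 177, 180, 188, 197, 218]

Fragments:
  3→13: 10 bp
  13→23: 10 bp
  23→30: 7 bp
  30→31: 1 bp
  31→40: 9 bp
  40→56: 16 bp
  56→58: 2 bp
  58→72: 14 bp
  72→78: 6 bp
  78→93: 15 bp
  93→100: 7 bp
  100→106: 6 bp
  106→119: 13 bp
  119→122: 3 bp
  122→137: 15 bp
  137→147: 10 bp
  147→160: 13 bp
  160→177: 17 bp
  177→180: 3 bp
  180→188: 8 bp
  188→197: 9 bp
  197→218: 21 bp
  218→3 (wrap): 240-218+3 = 25 bp

[1,2,3,3,6,6,7,7,8,9,9,10,10,10,13,13,14,15,15,16,17,21,25]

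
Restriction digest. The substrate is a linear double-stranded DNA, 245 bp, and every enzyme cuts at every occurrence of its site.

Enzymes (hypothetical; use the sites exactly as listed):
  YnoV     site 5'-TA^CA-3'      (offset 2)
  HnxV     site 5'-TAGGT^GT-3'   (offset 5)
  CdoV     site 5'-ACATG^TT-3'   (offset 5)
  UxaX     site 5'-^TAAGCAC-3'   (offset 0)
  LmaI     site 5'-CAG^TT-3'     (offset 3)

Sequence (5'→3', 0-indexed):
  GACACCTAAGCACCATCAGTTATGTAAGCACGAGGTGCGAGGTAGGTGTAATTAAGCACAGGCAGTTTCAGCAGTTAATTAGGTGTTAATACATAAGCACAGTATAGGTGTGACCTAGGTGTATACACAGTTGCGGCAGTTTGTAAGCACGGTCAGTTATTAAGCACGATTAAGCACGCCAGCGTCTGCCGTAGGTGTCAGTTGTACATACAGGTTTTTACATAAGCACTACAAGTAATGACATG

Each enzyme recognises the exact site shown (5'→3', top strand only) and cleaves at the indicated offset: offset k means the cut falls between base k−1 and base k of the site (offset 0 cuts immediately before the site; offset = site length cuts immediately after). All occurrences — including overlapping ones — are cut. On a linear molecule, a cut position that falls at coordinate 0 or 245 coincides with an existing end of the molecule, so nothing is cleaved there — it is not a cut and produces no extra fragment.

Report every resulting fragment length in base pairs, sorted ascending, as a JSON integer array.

Site scan:
  YnoV (TACA, off=2): starts [89, 123, 204, 208, 218, 229] → cuts [91, 125, 206, 210, 220, 231]
  HnxV (TAGGTGT, off=5): starts [42, 79, 104, 115, 191] → cuts [47, 84, 109, 120, 196]
  CdoV (ACATGTT, off=5): no sites
  UxaX (TAAGCAC, off=0): starts [6, 24, 52, 93, 143, 160, 170, 222] → cuts [6, 24, 52, 93, 143, 160, 170, 222]
  LmaI (CAGTT, off=3): starts [16, 62, 71, 127, 136, 153, 198] → cuts [19, 65, 74, 130, 139, 156, 201]

All cut coordinates (distinct, sorted): [6, 19, 24, 47, 52, 65, 74, 84, 91, 93, 109, 120, 125, 130, 139, 143, 156, 160, 170, 196, 201, 206, 210, 220, 222, 231]

Fragments:
  [0,6): 6 bp
  [6,19): 13 bp
  [19,24): 5 bp
  [24,47): 23 bp
  [47,52): 5 bp
  [52,65): 13 bp
  [65,74): 9 bp
  [74,84): 10 bp
  [84,91): 7 bp
  [91,93): 2 bp
  [93,109): 16 bp
  [109,120): 11 bp
  [120,125): 5 bp
  [125,130): 5 bp
  [130,139): 9 bp
  [139,143): 4 bp
  [143,156): 13 bp
  [156,160): 4 bp
  [160,170): 10 bp
  [170,196): 26 bp
  [196,201): 5 bp
  [201,206): 5 bp
  [206,210): 4 bp
  [210,220): 10 bp
  [220,222): 2 bp
  [222,231): 9 bp
  [231,245): 14 bp

[2,2,4,4,4,5,5,5,5,5,5,6,7,9,9,9,10,10,10,11,13,13,13,14,16,23,26]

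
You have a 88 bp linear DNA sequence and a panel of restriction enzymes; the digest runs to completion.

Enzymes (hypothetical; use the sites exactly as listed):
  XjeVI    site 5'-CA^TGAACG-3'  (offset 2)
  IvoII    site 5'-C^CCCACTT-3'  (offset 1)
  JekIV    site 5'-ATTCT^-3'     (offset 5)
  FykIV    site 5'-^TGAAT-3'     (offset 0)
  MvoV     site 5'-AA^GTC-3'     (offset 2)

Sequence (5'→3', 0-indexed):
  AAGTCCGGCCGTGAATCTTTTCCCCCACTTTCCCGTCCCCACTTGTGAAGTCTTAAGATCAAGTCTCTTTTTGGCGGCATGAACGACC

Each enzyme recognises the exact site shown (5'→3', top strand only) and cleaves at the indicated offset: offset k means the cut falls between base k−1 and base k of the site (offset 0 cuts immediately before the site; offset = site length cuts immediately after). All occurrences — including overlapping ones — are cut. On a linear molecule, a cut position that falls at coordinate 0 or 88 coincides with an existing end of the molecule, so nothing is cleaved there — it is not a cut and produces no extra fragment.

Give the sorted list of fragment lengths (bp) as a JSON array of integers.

Per-enzyme occurrences:
  XjeVI CATGAACG/2: at [77] ⇒ [79]
  IvoII CCCCACTT/1: at [22, 36] ⇒ [23, 37]
  JekIV (ATTCT, off=5): no sites
  FykIV TGAAT/0: at [11] ⇒ [11]
  MvoV AAGTC/2: at [0, 47, 60] ⇒ [2, 49, 62]

All cut coordinates (distinct, sorted): [2, 11, 23, 37, 49, 62, 79]

Fragment lengths:
  [0,2): 2 bp
  [2,11): 9 bp
  [11,23): 12 bp
  [23,37): 14 bp
  [37,49): 12 bp
  [49,62): 13 bp
  [62,79): 17 bp
  [79,88): 9 bp

[2,9,9,12,12,13,14,17]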